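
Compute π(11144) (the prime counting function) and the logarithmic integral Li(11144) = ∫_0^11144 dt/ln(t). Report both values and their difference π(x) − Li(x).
π(11144) = 1349;  Li(11144) ≈ 1369.61;  π(x) − Li(x) ≈ -20.61.

Direct count of primes ≤ 11144 gives π(11144) = 1349. Numerical evaluation of the logarithmic integral gives Li(11144) ≈ 1369.61. The difference π(x) − Li(x) ≈ -20.61 is typically negative for small/moderate x (Li(x) overestimates), though Littlewood's theorem shows this sign changes infinitely often.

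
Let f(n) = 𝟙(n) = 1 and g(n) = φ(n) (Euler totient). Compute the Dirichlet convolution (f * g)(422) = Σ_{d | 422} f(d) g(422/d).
(𝟙 * φ)(422) = 422

Divisors of 422: [1, 2, 211, 422]. For each d | 422:
  d = 1: 𝟙(1) · φ(422/1) = 1 · 210 = 210
  d = 2: 𝟙(2) · φ(422/2) = 1 · 210 = 210
  d = 211: 𝟙(211) · φ(422/211) = 1 · 1 = 1
  d = 422: 𝟙(422) · φ(422/422) = 1 · 1 = 1
Summing: (𝟙 * φ)(422) = 210 + 210 + 1 + 1 = 422.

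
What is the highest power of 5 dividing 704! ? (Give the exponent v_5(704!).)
v_5(704!) = 174

Legendre's formula: v_p(n!) = Σ_{k ≥ 1} ⌊n / p^k⌋. For p = 5, n = 704, the terms are:
  ⌊704/5^1⌋ = ⌊704/5⌋ = 140
  ⌊704/5^2⌋ = ⌊704/25⌋ = 28
  ⌊704/5^3⌋ = ⌊704/125⌋ = 5
  ⌊704/5^4⌋ = ⌊704/625⌋ = 1
(the next term ⌊704/5^5⌋ = 0, terminating the sum). Summing: v_5(704!) = 140 + 28 + 5 + 1 = 174.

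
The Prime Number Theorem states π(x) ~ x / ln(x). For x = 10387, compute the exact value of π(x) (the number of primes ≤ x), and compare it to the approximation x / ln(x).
π(10387) = 1272;  x/ln(x) ≈ 1123.12;  relative error ≈ 11.70%.

Directly count primes up to 10387: π(10387) = 1272. The PNT approximation gives 10387/ln(10387) ≈ 10387/9.24831 ≈ 1123.12. Relative error (π(x) − x/ln(x)) / π(x) ≈ 11.70%; the approximation is known to undercount slightly (Li(x) is a better estimate).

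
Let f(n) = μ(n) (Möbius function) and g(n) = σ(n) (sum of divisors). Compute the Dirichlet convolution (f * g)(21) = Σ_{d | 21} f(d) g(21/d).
(μ * σ)(21) = 21

Divisors of 21: [1, 3, 7, 21]. For each d | 21:
  d = 1: μ(1) · σ(21/1) = 1 · 32 = 32
  d = 3: μ(3) · σ(21/3) = -1 · 8 = -8
  d = 7: μ(7) · σ(21/7) = -1 · 4 = -4
  d = 21: μ(21) · σ(21/21) = 1 · 1 = 1
Summing: (μ * σ)(21) = 32 + -8 + -4 + 1 = 21.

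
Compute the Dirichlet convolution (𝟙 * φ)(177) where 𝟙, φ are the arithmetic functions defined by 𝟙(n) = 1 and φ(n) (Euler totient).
(𝟙 * φ)(177) = 177

Divisors of 177: [1, 3, 59, 177]. For each d | 177:
  d = 1: 𝟙(1) · φ(177/1) = 1 · 116 = 116
  d = 3: 𝟙(3) · φ(177/3) = 1 · 58 = 58
  d = 59: 𝟙(59) · φ(177/59) = 1 · 2 = 2
  d = 177: 𝟙(177) · φ(177/177) = 1 · 1 = 1
Summing: (𝟙 * φ)(177) = 116 + 58 + 2 + 1 = 177.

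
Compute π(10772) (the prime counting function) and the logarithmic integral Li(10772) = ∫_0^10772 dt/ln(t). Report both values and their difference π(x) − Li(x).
π(10772) = 1312;  Li(10772) ≈ 1329.62;  π(x) − Li(x) ≈ -17.62.

Direct count of primes ≤ 10772 gives π(10772) = 1312. Numerical evaluation of the logarithmic integral gives Li(10772) ≈ 1329.62. The difference π(x) − Li(x) ≈ -17.62 is typically negative for small/moderate x (Li(x) overestimates), though Littlewood's theorem shows this sign changes infinitely often.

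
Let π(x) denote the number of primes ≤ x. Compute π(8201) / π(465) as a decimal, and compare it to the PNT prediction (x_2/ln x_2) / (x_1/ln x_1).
π(8201)/π(465) = 1028/90 ≈ 11.4222;  PNT prediction ≈ 12.0200.

π(465) = 90 and π(8201) = 1028, so π(8201)/π(465) ≈ 11.4222. The PNT-predicted ratio is (8201/ln(8201)) / (465/ln(465)) ≈ 12.0200. The two agree to within a few percent, as expected.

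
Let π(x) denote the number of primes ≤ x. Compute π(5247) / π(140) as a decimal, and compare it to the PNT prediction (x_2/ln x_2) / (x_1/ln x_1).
π(5247)/π(140) = 697/34 ≈ 20.5000;  PNT prediction ≈ 21.6225.

π(140) = 34 and π(5247) = 697, so π(5247)/π(140) ≈ 20.5000. The PNT-predicted ratio is (5247/ln(5247)) / (140/ln(140)) ≈ 21.6225. The two agree to within a few percent, as expected.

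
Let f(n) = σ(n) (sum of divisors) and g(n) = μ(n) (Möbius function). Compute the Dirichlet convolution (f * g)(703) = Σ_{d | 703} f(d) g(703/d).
(σ * μ)(703) = 703

Divisors of 703: [1, 19, 37, 703]. For each d | 703:
  d = 1: σ(1) · μ(703/1) = 1 · 1 = 1
  d = 19: σ(19) · μ(703/19) = 20 · -1 = -20
  d = 37: σ(37) · μ(703/37) = 38 · -1 = -38
  d = 703: σ(703) · μ(703/703) = 760 · 1 = 760
Summing: (σ * μ)(703) = 1 + -20 + -38 + 760 = 703.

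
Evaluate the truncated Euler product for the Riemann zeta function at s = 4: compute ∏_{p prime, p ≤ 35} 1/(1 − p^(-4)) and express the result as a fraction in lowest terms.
∏ = 44480956869217573792253389310087/41097743855049154662236160000000

The primes p ≤ 35 are [2, 3, 5, 7, 11, 13, 17, 19, 23, 29, 31]. For each prime, (1 − 1/p^4)^(-1) = p^4 / (p^4 − 1). The product is (1 − 1/2^4)^(-1), (1 − 1/3^4)^(-1), (1 − 1/5^4)^(-1), (1 − 1/7^4)^(-1), (1 − 1/11^4)^(-1), (1 − 1/13^4)^(-1), (1 − 1/17^4)^(-1), (1 − 1/19^4)^(-1), (1 − 1/23^4)^(-1), (1 − 1/29^4)^(-1), (1 − 1/31^4)^(-1) = ∏ p^4 / (p^4 − 1) = 44480956869217573792253389310087/41097743855049154662236160000000.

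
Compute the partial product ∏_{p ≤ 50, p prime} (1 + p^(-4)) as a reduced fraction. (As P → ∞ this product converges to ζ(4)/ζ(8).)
∏ = 47811026860845170938198805915402199301066734558460286583378224128/44354583229145063659978971326989541656878007876738536067589135625

The primes p ≤ 50 are [2, 3, 5, 7, 11, 13, 17, 19, 23, 29, 31, 37, 41, 43, 47]. For each, (1 + 1/p^4) = (p^4 + 1)/p^4. Multiplying these fractions over p ∈ [2, 3, 5, 7, 11, 13, 17, 19, 23, 29, 31, 37, 41, 43, 47] gives 47811026860845170938198805915402199301066734558460286583378224128/44354583229145063659978971326989541656878007876738536067589135625. (In the limit P → ∞ this tends to ζ(4)/ζ(8).)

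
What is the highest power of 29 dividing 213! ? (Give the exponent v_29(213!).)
v_29(213!) = 7

Legendre's formula: v_p(n!) = Σ_{k ≥ 1} ⌊n / p^k⌋. For p = 29, n = 213, the terms are:
  ⌊213/29^1⌋ = ⌊213/29⌋ = 7
(the next term ⌊213/29^2⌋ = 0, terminating the sum). Summing: v_29(213!) = 7 = 7.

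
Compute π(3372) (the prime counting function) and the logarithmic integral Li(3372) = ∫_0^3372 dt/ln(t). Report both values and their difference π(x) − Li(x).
π(3372) = 475;  Li(3372) ≈ 488.88;  π(x) − Li(x) ≈ -13.88.

Direct count of primes ≤ 3372 gives π(3372) = 475. Numerical evaluation of the logarithmic integral gives Li(3372) ≈ 488.88. The difference π(x) − Li(x) ≈ -13.88 is typically negative for small/moderate x (Li(x) overestimates), though Littlewood's theorem shows this sign changes infinitely often.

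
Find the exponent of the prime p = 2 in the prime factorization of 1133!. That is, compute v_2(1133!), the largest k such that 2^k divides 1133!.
v_2(1133!) = 1127

Legendre's formula: v_p(n!) = Σ_{k ≥ 1} ⌊n / p^k⌋. For p = 2, n = 1133, the terms are:
  ⌊1133/2^1⌋ = ⌊1133/2⌋ = 566
  ⌊1133/2^2⌋ = ⌊1133/4⌋ = 283
  ⌊1133/2^3⌋ = ⌊1133/8⌋ = 141
  ⌊1133/2^4⌋ = ⌊1133/16⌋ = 70
  ⌊1133/2^5⌋ = ⌊1133/32⌋ = 35
  ⌊1133/2^6⌋ = ⌊1133/64⌋ = 17
  ⌊1133/2^7⌋ = ⌊1133/128⌋ = 8
  ⌊1133/2^8⌋ = ⌊1133/256⌋ = 4
  ⌊1133/2^9⌋ = ⌊1133/512⌋ = 2
  ⌊1133/2^10⌋ = ⌊1133/1024⌋ = 1
(the next term ⌊1133/2^11⌋ = 0, terminating the sum). Summing: v_2(1133!) = 566 + 283 + 141 + 70 + 35 + 17 + 8 + 4 + 2 + 1 = 1127.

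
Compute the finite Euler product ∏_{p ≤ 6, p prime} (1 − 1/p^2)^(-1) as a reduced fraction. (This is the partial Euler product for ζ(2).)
∏ = 25/16

The primes p ≤ 6 are [2, 3, 5]. For each prime, (1 − 1/p^2)^(-1) = p^2 / (p^2 − 1). The product is (1 − 1/2^2)^(-1), (1 − 1/3^2)^(-1), (1 − 1/5^2)^(-1) = ∏ p^2 / (p^2 − 1) = 25/16.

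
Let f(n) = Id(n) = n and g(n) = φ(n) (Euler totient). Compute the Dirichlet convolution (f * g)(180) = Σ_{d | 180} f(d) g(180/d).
(Id * φ)(180) = 1512

Divisors of 180: [1, 2, 3, 4, 5, 6, 9, 10, 12, 15, 18, 20, 30, 36, 45, 60, 90, 180]. For each d | 180:
  d = 1: Id(1) · φ(180/1) = 1 · 48 = 48
  d = 2: Id(2) · φ(180/2) = 2 · 24 = 48
  d = 3: Id(3) · φ(180/3) = 3 · 16 = 48
  d = 4: Id(4) · φ(180/4) = 4 · 24 = 96
  d = 5: Id(5) · φ(180/5) = 5 · 12 = 60
  d = 6: Id(6) · φ(180/6) = 6 · 8 = 48
  d = 9: Id(9) · φ(180/9) = 9 · 8 = 72
  d = 10: Id(10) · φ(180/10) = 10 · 6 = 60
  d = 12: Id(12) · φ(180/12) = 12 · 8 = 96
  d = 15: Id(15) · φ(180/15) = 15 · 4 = 60
  d = 18: Id(18) · φ(180/18) = 18 · 4 = 72
  d = 20: Id(20) · φ(180/20) = 20 · 6 = 120
  d = 30: Id(30) · φ(180/30) = 30 · 2 = 60
  d = 36: Id(36) · φ(180/36) = 36 · 4 = 144
  d = 45: Id(45) · φ(180/45) = 45 · 2 = 90
  d = 60: Id(60) · φ(180/60) = 60 · 2 = 120
  d = 90: Id(90) · φ(180/90) = 90 · 1 = 90
  d = 180: Id(180) · φ(180/180) = 180 · 1 = 180
Summing: (Id * φ)(180) = 48 + 48 + 48 + 96 + 60 + 48 + 72 + 60 + 96 + 60 + 72 + 120 + 60 + 144 + 90 + 120 + 90 + 180 = 1512.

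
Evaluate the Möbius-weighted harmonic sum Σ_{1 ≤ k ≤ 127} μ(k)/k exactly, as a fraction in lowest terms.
Σ μ(k)/k = -228455996623300386843096283835194191857230682/401447693933303618909444119902604513664588524773

Values of μ(k) for 1 ≤ k ≤ 127: μ(1) = 1, μ(2) = -1, μ(3) = -1, μ(5) = -1, μ(6) = 1, μ(7) = -1, μ(10) = 1, μ(11) = -1, μ(13) = -1, μ(14) = 1, μ(15) = 1, μ(17) = -1, μ(19) = -1, μ(21) = 1, μ(22) = 1, μ(23) = -1, μ(26) = 1, μ(29) = -1, μ(30) = -1, μ(31) = -1, μ(33) = 1, μ(34) = 1, μ(35) = 1, μ(37) = -1, μ(38) = 1, μ(39) = 1, μ(41) = -1, μ(42) = -1, μ(43) = -1, μ(46) = 1, μ(47) = -1, μ(51) = 1, μ(53) = -1, μ(55) = 1, μ(57) = 1, μ(58) = 1, μ(59) = -1, μ(61) = -1, μ(62) = 1, μ(65) = 1, μ(66) = -1, μ(67) = -1, μ(69) = 1, μ(70) = -1, μ(71) = -1, μ(73) = -1, μ(74) = 1, μ(77) = 1, μ(78) = -1, μ(79) = -1, μ(82) = 1, μ(83) = -1, μ(85) = 1, μ(86) = 1, μ(87) = 1, μ(89) = -1, μ(91) = 1, μ(93) = 1, μ(94) = 1, μ(95) = 1, μ(97) = -1, μ(101) = -1, μ(102) = -1, μ(103) = -1, μ(105) = -1, μ(106) = 1, μ(107) = -1, μ(109) = -1, μ(110) = -1, μ(111) = 1, μ(113) = -1, μ(114) = -1, μ(115) = 1, μ(118) = 1, μ(119) = 1, μ(122) = 1, μ(123) = 1, μ(127) = -1, with μ = 0 on non-squarefree integers. Summing μ(k)/k for k where μ(k) ≠ 0 gives -228455996623300386843096283835194191857230682/401447693933303618909444119902604513664588524773 ≈ -0.0006. (PNT ⟺ this sum → 0 as n → ∞.)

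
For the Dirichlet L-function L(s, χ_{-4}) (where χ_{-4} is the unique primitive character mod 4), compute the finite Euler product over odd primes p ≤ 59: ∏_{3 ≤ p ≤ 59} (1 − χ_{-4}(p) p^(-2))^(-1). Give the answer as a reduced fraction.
∏ = 21166213940439075800336462671/23105733135420641771520000000

The odd primes p ≤ 59 are [3, 5, 7, 11, 13, 17, 19, 23, 29, 31, 37, 41, 43, 47, 53, 59]. For each, χ(p) = 1 if p ≡ 1 mod 4, χ(p) = −1 if p ≡ 3 mod 4. Taking (1 − χ(p)/p^2)^(-1) = p^2/(p^2 − χ(p)): (1 − (-1)/3^2)^(-1) · (1 − (1)/5^2)^(-1) · (1 − (-1)/7^2)^(-1) · (1 − (-1)/11^2)^(-1) · (1 − (1)/13^2)^(-1) · (1 − (1)/17^2)^(-1) · (1 − (-1)/19^2)^(-1) · (1 − (-1)/23^2)^(-1) · (1 − (1)/29^2)^(-1) · (1 − (-1)/31^2)^(-1) · (1 − (1)/37^2)^(-1) · (1 − (1)/41^2)^(-1) · (1 − (-1)/43^2)^(-1) · (1 − (-1)/47^2)^(-1) · (1 − (1)/53^2)^(-1) · (1 − (-1)/59^2)^(-1) = 21166213940439075800336462671/23105733135420641771520000000.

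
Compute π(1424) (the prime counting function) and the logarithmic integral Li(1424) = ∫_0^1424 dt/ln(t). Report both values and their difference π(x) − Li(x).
π(1424) = 224;  Li(1424) ≈ 237.38;  π(x) − Li(x) ≈ -13.38.

Direct count of primes ≤ 1424 gives π(1424) = 224. Numerical evaluation of the logarithmic integral gives Li(1424) ≈ 237.38. The difference π(x) − Li(x) ≈ -13.38 is typically negative for small/moderate x (Li(x) overestimates), though Littlewood's theorem shows this sign changes infinitely often.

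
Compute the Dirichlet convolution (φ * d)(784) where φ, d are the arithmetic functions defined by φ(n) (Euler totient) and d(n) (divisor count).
(φ * d)(784) = 1767

Divisors of 784: [1, 2, 4, 7, 8, 14, 16, 28, 49, 56, 98, 112, 196, 392, 784]. For each d | 784:
  d = 1: φ(1) · d(784/1) = 1 · 15 = 15
  d = 2: φ(2) · d(784/2) = 1 · 12 = 12
  d = 4: φ(4) · d(784/4) = 2 · 9 = 18
  d = 7: φ(7) · d(784/7) = 6 · 10 = 60
  d = 8: φ(8) · d(784/8) = 4 · 6 = 24
  d = 14: φ(14) · d(784/14) = 6 · 8 = 48
  d = 16: φ(16) · d(784/16) = 8 · 3 = 24
  d = 28: φ(28) · d(784/28) = 12 · 6 = 72
  d = 49: φ(49) · d(784/49) = 42 · 5 = 210
  d = 56: φ(56) · d(784/56) = 24 · 4 = 96
  d = 98: φ(98) · d(784/98) = 42 · 4 = 168
  d = 112: φ(112) · d(784/112) = 48 · 2 = 96
  d = 196: φ(196) · d(784/196) = 84 · 3 = 252
  d = 392: φ(392) · d(784/392) = 168 · 2 = 336
  d = 784: φ(784) · d(784/784) = 336 · 1 = 336
Summing: (φ * d)(784) = 15 + 12 + 18 + 60 + 24 + 48 + 24 + 72 + 210 + 96 + 168 + 96 + 252 + 336 + 336 = 1767.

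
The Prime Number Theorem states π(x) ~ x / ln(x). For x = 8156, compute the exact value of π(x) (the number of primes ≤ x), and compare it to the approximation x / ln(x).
π(8156) = 1023;  x/ln(x) ≈ 905.57;  relative error ≈ 11.48%.

Directly count primes up to 8156: π(8156) = 1023. The PNT approximation gives 8156/ln(8156) ≈ 8156/9.00651 ≈ 905.57. Relative error (π(x) − x/ln(x)) / π(x) ≈ 11.48%; the approximation is known to undercount slightly (Li(x) is a better estimate).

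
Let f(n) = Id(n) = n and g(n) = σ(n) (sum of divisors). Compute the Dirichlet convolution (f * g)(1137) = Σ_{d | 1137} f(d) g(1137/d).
(Id * σ)(1137) = 5313

Divisors of 1137: [1, 3, 379, 1137]. For each d | 1137:
  d = 1: Id(1) · σ(1137/1) = 1 · 1520 = 1520
  d = 3: Id(3) · σ(1137/3) = 3 · 380 = 1140
  d = 379: Id(379) · σ(1137/379) = 379 · 4 = 1516
  d = 1137: Id(1137) · σ(1137/1137) = 1137 · 1 = 1137
Summing: (Id * σ)(1137) = 1520 + 1140 + 1516 + 1137 = 5313.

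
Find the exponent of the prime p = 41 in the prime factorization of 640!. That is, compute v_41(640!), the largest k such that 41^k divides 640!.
v_41(640!) = 15

Legendre's formula: v_p(n!) = Σ_{k ≥ 1} ⌊n / p^k⌋. For p = 41, n = 640, the terms are:
  ⌊640/41^1⌋ = ⌊640/41⌋ = 15
(the next term ⌊640/41^2⌋ = 0, terminating the sum). Summing: v_41(640!) = 15 = 15.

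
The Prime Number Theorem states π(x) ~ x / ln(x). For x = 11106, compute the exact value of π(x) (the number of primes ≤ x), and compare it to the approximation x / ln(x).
π(11106) = 1345;  x/ln(x) ≈ 1192.24;  relative error ≈ 11.36%.

Directly count primes up to 11106: π(11106) = 1345. The PNT approximation gives 11106/ln(11106) ≈ 11106/9.31524 ≈ 1192.24. Relative error (π(x) − x/ln(x)) / π(x) ≈ 11.36%; the approximation is known to undercount slightly (Li(x) is a better estimate).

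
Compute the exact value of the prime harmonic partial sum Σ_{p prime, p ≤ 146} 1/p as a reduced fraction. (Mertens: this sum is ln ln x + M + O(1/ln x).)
Σ 1/p = 18825509850919239131453102166593625244431364344421618363/10014646650599190067509233131649940057366334653200433090

π(146) = 34, so the primes ≤ 146 are [2, 3, 5, 7, 11, 13, 17, 19, 23, 29, 31, 37, 41, 43, 47, 53, 59, 61, 67, 71, 73, 79, 83, 89, 97, 101, 103, 107, 109, 113, 127, 131, 137, 139]. Summing 1/p over these primes: 18825509850919239131453102166593625244431364344421618363/10014646650599190067509233131649940057366334653200433090 ≈ 1.8798. Mertens estimate ln ln(146) + 0.2615 ≈ 1.8677.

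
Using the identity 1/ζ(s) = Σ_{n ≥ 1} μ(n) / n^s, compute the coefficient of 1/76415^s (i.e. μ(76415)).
μ(76415) = 1

Factor n = 76415 = 5 · 17 · 29 · 31. μ(n) = 0 if any exponent ≥ 2 (not squarefree); otherwise μ(n) = (−1)^{ω(n)} where ω(n) is the number of distinct prime factors. Applying: μ(76415) = 1.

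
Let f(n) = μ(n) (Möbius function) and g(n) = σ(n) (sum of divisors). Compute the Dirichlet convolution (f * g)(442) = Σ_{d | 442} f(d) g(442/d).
(μ * σ)(442) = 442

Divisors of 442: [1, 2, 13, 17, 26, 34, 221, 442]. For each d | 442:
  d = 1: μ(1) · σ(442/1) = 1 · 756 = 756
  d = 2: μ(2) · σ(442/2) = -1 · 252 = -252
  d = 13: μ(13) · σ(442/13) = -1 · 54 = -54
  d = 17: μ(17) · σ(442/17) = -1 · 42 = -42
  d = 26: μ(26) · σ(442/26) = 1 · 18 = 18
  d = 34: μ(34) · σ(442/34) = 1 · 14 = 14
  d = 221: μ(221) · σ(442/221) = 1 · 3 = 3
  d = 442: μ(442) · σ(442/442) = -1 · 1 = -1
Summing: (μ * σ)(442) = 756 + -252 + -54 + -42 + 18 + 14 + 3 + -1 = 442.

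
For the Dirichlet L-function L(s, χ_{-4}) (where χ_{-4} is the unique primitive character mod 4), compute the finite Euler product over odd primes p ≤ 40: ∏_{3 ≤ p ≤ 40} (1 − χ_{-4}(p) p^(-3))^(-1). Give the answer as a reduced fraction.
∏ = 23039676015771696171729025/23777920687809392849977344

The odd primes p ≤ 40 are [3, 5, 7, 11, 13, 17, 19, 23, 29, 31, 37]. For each, χ(p) = 1 if p ≡ 1 mod 4, χ(p) = −1 if p ≡ 3 mod 4. Taking (1 − χ(p)/p^3)^(-1) = p^3/(p^3 − χ(p)): (1 − (-1)/3^3)^(-1) · (1 − (1)/5^3)^(-1) · (1 − (-1)/7^3)^(-1) · (1 − (-1)/11^3)^(-1) · (1 − (1)/13^3)^(-1) · (1 − (1)/17^3)^(-1) · (1 − (-1)/19^3)^(-1) · (1 − (-1)/23^3)^(-1) · (1 − (1)/29^3)^(-1) · (1 − (-1)/31^3)^(-1) · (1 − (1)/37^3)^(-1) = 23039676015771696171729025/23777920687809392849977344.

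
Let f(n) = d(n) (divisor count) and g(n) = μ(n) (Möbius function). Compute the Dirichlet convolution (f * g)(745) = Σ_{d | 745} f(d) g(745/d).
(d * μ)(745) = 1

Divisors of 745: [1, 5, 149, 745]. For each d | 745:
  d = 1: d(1) · μ(745/1) = 1 · 1 = 1
  d = 5: d(5) · μ(745/5) = 2 · -1 = -2
  d = 149: d(149) · μ(745/149) = 2 · -1 = -2
  d = 745: d(745) · μ(745/745) = 4 · 1 = 4
Summing: (d * μ)(745) = 1 + -2 + -2 + 4 = 1.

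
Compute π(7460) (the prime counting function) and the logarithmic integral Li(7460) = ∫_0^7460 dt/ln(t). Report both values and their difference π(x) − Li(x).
π(7460) = 945;  Li(7460) ≈ 966.10;  π(x) − Li(x) ≈ -21.10.

Direct count of primes ≤ 7460 gives π(7460) = 945. Numerical evaluation of the logarithmic integral gives Li(7460) ≈ 966.10. The difference π(x) − Li(x) ≈ -21.10 is typically negative for small/moderate x (Li(x) overestimates), though Littlewood's theorem shows this sign changes infinitely often.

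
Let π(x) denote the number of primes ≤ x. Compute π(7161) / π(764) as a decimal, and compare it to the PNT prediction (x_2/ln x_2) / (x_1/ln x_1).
π(7161)/π(764) = 916/135 ≈ 6.7852;  PNT prediction ≈ 7.0100.

π(764) = 135 and π(7161) = 916, so π(7161)/π(764) ≈ 6.7852. The PNT-predicted ratio is (7161/ln(7161)) / (764/ln(764)) ≈ 7.0100. The two agree to within a few percent, as expected.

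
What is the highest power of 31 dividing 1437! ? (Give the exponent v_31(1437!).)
v_31(1437!) = 47

Legendre's formula: v_p(n!) = Σ_{k ≥ 1} ⌊n / p^k⌋. For p = 31, n = 1437, the terms are:
  ⌊1437/31^1⌋ = ⌊1437/31⌋ = 46
  ⌊1437/31^2⌋ = ⌊1437/961⌋ = 1
(the next term ⌊1437/31^3⌋ = 0, terminating the sum). Summing: v_31(1437!) = 46 + 1 = 47.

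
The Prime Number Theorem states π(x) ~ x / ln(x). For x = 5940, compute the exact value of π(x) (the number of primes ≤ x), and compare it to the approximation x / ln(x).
π(5940) = 780;  x/ln(x) ≈ 683.59;  relative error ≈ 12.36%.

Directly count primes up to 5940: π(5940) = 780. The PNT approximation gives 5940/ln(5940) ≈ 5940/8.68946 ≈ 683.59. Relative error (π(x) − x/ln(x)) / π(x) ≈ 12.36%; the approximation is known to undercount slightly (Li(x) is a better estimate).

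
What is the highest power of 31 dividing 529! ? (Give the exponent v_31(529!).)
v_31(529!) = 17

Legendre's formula: v_p(n!) = Σ_{k ≥ 1} ⌊n / p^k⌋. For p = 31, n = 529, the terms are:
  ⌊529/31^1⌋ = ⌊529/31⌋ = 17
(the next term ⌊529/31^2⌋ = 0, terminating the sum). Summing: v_31(529!) = 17 = 17.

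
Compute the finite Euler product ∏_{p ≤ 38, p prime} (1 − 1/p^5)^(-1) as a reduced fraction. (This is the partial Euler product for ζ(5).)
∏ = 132487865367718741281556988782580603348847966827605/127769623698019954360176628845208514576475652988928

The primes p ≤ 38 are [2, 3, 5, 7, 11, 13, 17, 19, 23, 29, 31, 37]. For each prime, (1 − 1/p^5)^(-1) = p^5 / (p^5 − 1). The product is (1 − 1/2^5)^(-1), (1 − 1/3^5)^(-1), (1 − 1/5^5)^(-1), (1 − 1/7^5)^(-1), (1 − 1/11^5)^(-1), (1 − 1/13^5)^(-1), (1 − 1/17^5)^(-1), (1 − 1/19^5)^(-1), (1 − 1/23^5)^(-1), (1 − 1/29^5)^(-1), (1 − 1/31^5)^(-1), (1 − 1/37^5)^(-1) = ∏ p^5 / (p^5 − 1) = 132487865367718741281556988782580603348847966827605/127769623698019954360176628845208514576475652988928.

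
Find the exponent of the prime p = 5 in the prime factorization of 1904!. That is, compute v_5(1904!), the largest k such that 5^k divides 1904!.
v_5(1904!) = 474

Legendre's formula: v_p(n!) = Σ_{k ≥ 1} ⌊n / p^k⌋. For p = 5, n = 1904, the terms are:
  ⌊1904/5^1⌋ = ⌊1904/5⌋ = 380
  ⌊1904/5^2⌋ = ⌊1904/25⌋ = 76
  ⌊1904/5^3⌋ = ⌊1904/125⌋ = 15
  ⌊1904/5^4⌋ = ⌊1904/625⌋ = 3
(the next term ⌊1904/5^5⌋ = 0, terminating the sum). Summing: v_5(1904!) = 380 + 76 + 15 + 3 = 474.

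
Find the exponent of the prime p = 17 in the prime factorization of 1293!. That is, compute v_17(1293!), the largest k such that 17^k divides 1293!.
v_17(1293!) = 80

Legendre's formula: v_p(n!) = Σ_{k ≥ 1} ⌊n / p^k⌋. For p = 17, n = 1293, the terms are:
  ⌊1293/17^1⌋ = ⌊1293/17⌋ = 76
  ⌊1293/17^2⌋ = ⌊1293/289⌋ = 4
(the next term ⌊1293/17^3⌋ = 0, terminating the sum). Summing: v_17(1293!) = 76 + 4 = 80.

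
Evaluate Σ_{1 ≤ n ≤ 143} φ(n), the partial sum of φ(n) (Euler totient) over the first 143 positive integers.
Σ_{n ≤ 143} φ(n) = 6282

Compute φ(n) for each 1 ≤ n ≤ 143: φ(1) = 1, φ(2) = 1, φ(3) = 2, φ(4) = 2, φ(5) = 4, φ(6) = 2, φ(7) = 6, φ(8) = 4, φ(9) = 6, φ(10) = 4, φ(11) = 10, φ(12) = 4, φ(13) = 12, φ(14) = 6, φ(15) = 8, φ(16) = 8, φ(17) = 16, φ(18) = 6, φ(19) = 18, φ(20) = 8, φ(21) = 12, φ(22) = 10, φ(23) = 22, φ(24) = 8, φ(25) = 20, φ(26) = 12, φ(27) = 18, φ(28) = 12, φ(29) = 28, φ(30) = 8, φ(31) = 30, φ(32) = 16, φ(33) = 20, φ(34) = 16, φ(35) = 24, φ(36) = 12, φ(37) = 36, φ(38) = 18, φ(39) = 24, φ(40) = 16, φ(41) = 40, φ(42) = 12, φ(43) = 42, φ(44) = 20, φ(45) = 24, φ(46) = 22, φ(47) = 46, φ(48) = 16, φ(49) = 42, φ(50) = 20, φ(51) = 32, φ(52) = 24, φ(53) = 52, φ(54) = 18, φ(55) = 40, φ(56) = 24, φ(57) = 36, φ(58) = 28, φ(59) = 58, φ(60) = 16, φ(61) = 60, φ(62) = 30, φ(63) = 36, φ(64) = 32, φ(65) = 48, φ(66) = 20, φ(67) = 66, φ(68) = 32, φ(69) = 44, φ(70) = 24, φ(71) = 70, φ(72) = 24, φ(73) = 72, φ(74) = 36, φ(75) = 40, φ(76) = 36, φ(77) = 60, φ(78) = 24, φ(79) = 78, φ(80) = 32, φ(81) = 54, φ(82) = 40, φ(83) = 82, φ(84) = 24, φ(85) = 64, φ(86) = 42, φ(87) = 56, φ(88) = 40, φ(89) = 88, φ(90) = 24, φ(91) = 72, φ(92) = 44, φ(93) = 60, φ(94) = 46, φ(95) = 72, φ(96) = 32, φ(97) = 96, φ(98) = 42, φ(99) = 60, φ(100) = 40, φ(101) = 100, φ(102) = 32, φ(103) = 102, φ(104) = 48, φ(105) = 48, φ(106) = 52, φ(107) = 106, φ(108) = 36, φ(109) = 108, φ(110) = 40, φ(111) = 72, φ(112) = 48, φ(113) = 112, φ(114) = 36, φ(115) = 88, φ(116) = 56, φ(117) = 72, φ(118) = 58, φ(119) = 96, φ(120) = 32, φ(121) = 110, φ(122) = 60, φ(123) = 80, φ(124) = 60, φ(125) = 100, φ(126) = 36, φ(127) = 126, φ(128) = 64, φ(129) = 84, φ(130) = 48, φ(131) = 130, φ(132) = 40, φ(133) = 108, φ(134) = 66, φ(135) = 72, φ(136) = 64, φ(137) = 136, φ(138) = 44, φ(139) = 138, φ(140) = 48, φ(141) = 92, φ(142) = 70, φ(143) = 120. Summing all 143 values: 6282. (Average order: Σ_{n ≤ x} φ(n) ~ (3/π²) x². For x = 143, (3/π²)·143² ≈ 6215.75.)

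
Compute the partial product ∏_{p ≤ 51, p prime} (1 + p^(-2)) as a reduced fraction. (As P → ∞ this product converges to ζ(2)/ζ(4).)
∏ = 101793085732936000000000/67237345888235944242129

The primes p ≤ 51 are [2, 3, 5, 7, 11, 13, 17, 19, 23, 29, 31, 37, 41, 43, 47]. For each, (1 + 1/p^2) = (p^2 + 1)/p^2. Multiplying these fractions over p ∈ [2, 3, 5, 7, 11, 13, 17, 19, 23, 29, 31, 37, 41, 43, 47] gives 101793085732936000000000/67237345888235944242129. (In the limit P → ∞ this tends to ζ(2)/ζ(4).)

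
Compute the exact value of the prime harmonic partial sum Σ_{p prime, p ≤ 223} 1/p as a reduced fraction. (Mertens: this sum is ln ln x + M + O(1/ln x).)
Σ 1/p = 718699639327957473429492425322377115938612460993073775465130392853544377727917042657991/367009731827331916465034565550136732339800312955331782619462457039988073311157667212930

π(223) = 48, so the primes ≤ 223 are [2, 3, 5, 7, 11, 13, 17, 19, 23, 29, 31, 37, 41, 43, 47, 53, 59, 61, 67, 71, 73, 79, 83, 89, 97, 101, 103, 107, 109, 113, 127, 131, 137, 139, 149, 151, 157, 163, 167, 173, 179, 181, 191, 193, 197, 199, 211, 223]. Summing 1/p over these primes: 718699639327957473429492425322377115938612460993073775465130392853544377727917042657991/367009731827331916465034565550136732339800312955331782619462457039988073311157667212930 ≈ 1.9583. Mertens estimate ln ln(223) + 0.2615 ≈ 1.9492.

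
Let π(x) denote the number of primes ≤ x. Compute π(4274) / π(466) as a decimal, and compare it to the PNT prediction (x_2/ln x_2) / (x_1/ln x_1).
π(4274)/π(466) = 587/90 ≈ 6.5222;  PNT prediction ≈ 6.7405.

π(466) = 90 and π(4274) = 587, so π(4274)/π(466) ≈ 6.5222. The PNT-predicted ratio is (4274/ln(4274)) / (466/ln(466)) ≈ 6.7405. The two agree to within a few percent, as expected.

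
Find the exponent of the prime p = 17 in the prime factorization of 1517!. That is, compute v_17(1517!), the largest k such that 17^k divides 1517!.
v_17(1517!) = 94

Legendre's formula: v_p(n!) = Σ_{k ≥ 1} ⌊n / p^k⌋. For p = 17, n = 1517, the terms are:
  ⌊1517/17^1⌋ = ⌊1517/17⌋ = 89
  ⌊1517/17^2⌋ = ⌊1517/289⌋ = 5
(the next term ⌊1517/17^3⌋ = 0, terminating the sum). Summing: v_17(1517!) = 89 + 5 = 94.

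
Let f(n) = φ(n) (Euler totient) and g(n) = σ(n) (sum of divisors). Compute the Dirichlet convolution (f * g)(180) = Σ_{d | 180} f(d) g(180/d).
(φ * σ)(180) = 3240

Divisors of 180: [1, 2, 3, 4, 5, 6, 9, 10, 12, 15, 18, 20, 30, 36, 45, 60, 90, 180]. For each d | 180:
  d = 1: φ(1) · σ(180/1) = 1 · 546 = 546
  d = 2: φ(2) · σ(180/2) = 1 · 234 = 234
  d = 3: φ(3) · σ(180/3) = 2 · 168 = 336
  d = 4: φ(4) · σ(180/4) = 2 · 78 = 156
  d = 5: φ(5) · σ(180/5) = 4 · 91 = 364
  d = 6: φ(6) · σ(180/6) = 2 · 72 = 144
  d = 9: φ(9) · σ(180/9) = 6 · 42 = 252
  d = 10: φ(10) · σ(180/10) = 4 · 39 = 156
  d = 12: φ(12) · σ(180/12) = 4 · 24 = 96
  d = 15: φ(15) · σ(180/15) = 8 · 28 = 224
  d = 18: φ(18) · σ(180/18) = 6 · 18 = 108
  d = 20: φ(20) · σ(180/20) = 8 · 13 = 104
  d = 30: φ(30) · σ(180/30) = 8 · 12 = 96
  d = 36: φ(36) · σ(180/36) = 12 · 6 = 72
  d = 45: φ(45) · σ(180/45) = 24 · 7 = 168
  d = 60: φ(60) · σ(180/60) = 16 · 4 = 64
  d = 90: φ(90) · σ(180/90) = 24 · 3 = 72
  d = 180: φ(180) · σ(180/180) = 48 · 1 = 48
Summing: (φ * σ)(180) = 546 + 234 + 336 + 156 + 364 + 144 + 252 + 156 + 96 + 224 + 108 + 104 + 96 + 72 + 168 + 64 + 72 + 48 = 3240.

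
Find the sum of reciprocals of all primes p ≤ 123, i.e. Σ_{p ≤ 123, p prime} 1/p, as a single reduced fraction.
Σ 1/p = 58472171373748331322981543916880425472323867753/31610054640417607788145206291543662493274686990

π(123) = 30, so the primes ≤ 123 are [2, 3, 5, 7, 11, 13, 17, 19, 23, 29, 31, 37, 41, 43, 47, 53, 59, 61, 67, 71, 73, 79, 83, 89, 97, 101, 103, 107, 109, 113]. Summing 1/p over these primes: 58472171373748331322981543916880425472323867753/31610054640417607788145206291543662493274686990 ≈ 1.8498. Mertens estimate ln ln(123) + 0.2615 ≈ 1.8326.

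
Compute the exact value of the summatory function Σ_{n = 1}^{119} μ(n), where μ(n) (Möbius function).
Σ_{n ≤ 119} μ(n) = -3

Compute μ(n) for each 1 ≤ n ≤ 119: μ(1) = 1, μ(2) = -1, μ(3) = -1, μ(4) = 0, μ(5) = -1, μ(6) = 1, μ(7) = -1, μ(8) = 0, μ(9) = 0, μ(10) = 1, μ(11) = -1, μ(12) = 0, μ(13) = -1, μ(14) = 1, μ(15) = 1, μ(16) = 0, μ(17) = -1, μ(18) = 0, μ(19) = -1, μ(20) = 0, μ(21) = 1, μ(22) = 1, μ(23) = -1, μ(24) = 0, μ(25) = 0, μ(26) = 1, μ(27) = 0, μ(28) = 0, μ(29) = -1, μ(30) = -1, μ(31) = -1, μ(32) = 0, μ(33) = 1, μ(34) = 1, μ(35) = 1, μ(36) = 0, μ(37) = -1, μ(38) = 1, μ(39) = 1, μ(40) = 0, μ(41) = -1, μ(42) = -1, μ(43) = -1, μ(44) = 0, μ(45) = 0, μ(46) = 1, μ(47) = -1, μ(48) = 0, μ(49) = 0, μ(50) = 0, μ(51) = 1, μ(52) = 0, μ(53) = -1, μ(54) = 0, μ(55) = 1, μ(56) = 0, μ(57) = 1, μ(58) = 1, μ(59) = -1, μ(60) = 0, μ(61) = -1, μ(62) = 1, μ(63) = 0, μ(64) = 0, μ(65) = 1, μ(66) = -1, μ(67) = -1, μ(68) = 0, μ(69) = 1, μ(70) = -1, μ(71) = -1, μ(72) = 0, μ(73) = -1, μ(74) = 1, μ(75) = 0, μ(76) = 0, μ(77) = 1, μ(78) = -1, μ(79) = -1, μ(80) = 0, μ(81) = 0, μ(82) = 1, μ(83) = -1, μ(84) = 0, μ(85) = 1, μ(86) = 1, μ(87) = 1, μ(88) = 0, μ(89) = -1, μ(90) = 0, μ(91) = 1, μ(92) = 0, μ(93) = 1, μ(94) = 1, μ(95) = 1, μ(96) = 0, μ(97) = -1, μ(98) = 0, μ(99) = 0, μ(100) = 0, μ(101) = -1, μ(102) = -1, μ(103) = -1, μ(104) = 0, μ(105) = -1, μ(106) = 1, μ(107) = -1, μ(108) = 0, μ(109) = -1, μ(110) = -1, μ(111) = 1, μ(112) = 0, μ(113) = -1, μ(114) = -1, μ(115) = 1, μ(116) = 0, μ(117) = 0, μ(118) = 1, μ(119) = 1. Summing all 119 values: -3. (Mertens function M(x) = Σ_{n ≤ x} μ(n); on average M(x) should be small (PNT ⟺ M(x) = o(x)).)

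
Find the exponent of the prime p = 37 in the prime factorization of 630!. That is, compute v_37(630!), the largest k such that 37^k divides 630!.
v_37(630!) = 17

Legendre's formula: v_p(n!) = Σ_{k ≥ 1} ⌊n / p^k⌋. For p = 37, n = 630, the terms are:
  ⌊630/37^1⌋ = ⌊630/37⌋ = 17
(the next term ⌊630/37^2⌋ = 0, terminating the sum). Summing: v_37(630!) = 17 = 17.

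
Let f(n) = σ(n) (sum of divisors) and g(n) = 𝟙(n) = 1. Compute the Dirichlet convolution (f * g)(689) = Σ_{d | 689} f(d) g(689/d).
(σ * 𝟙)(689) = 825

Divisors of 689: [1, 13, 53, 689]. For each d | 689:
  d = 1: σ(1) · 𝟙(689/1) = 1 · 1 = 1
  d = 13: σ(13) · 𝟙(689/13) = 14 · 1 = 14
  d = 53: σ(53) · 𝟙(689/53) = 54 · 1 = 54
  d = 689: σ(689) · 𝟙(689/689) = 756 · 1 = 756
Summing: (σ * 𝟙)(689) = 1 + 14 + 54 + 756 = 825.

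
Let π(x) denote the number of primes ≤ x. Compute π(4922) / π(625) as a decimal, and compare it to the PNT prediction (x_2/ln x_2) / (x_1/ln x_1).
π(4922)/π(625) = 657/114 ≈ 5.7632;  PNT prediction ≈ 5.9635.

π(625) = 114 and π(4922) = 657, so π(4922)/π(625) ≈ 5.7632. The PNT-predicted ratio is (4922/ln(4922)) / (625/ln(625)) ≈ 5.9635. The two agree to within a few percent, as expected.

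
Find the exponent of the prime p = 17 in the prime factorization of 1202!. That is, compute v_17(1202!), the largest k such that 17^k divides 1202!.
v_17(1202!) = 74

Legendre's formula: v_p(n!) = Σ_{k ≥ 1} ⌊n / p^k⌋. For p = 17, n = 1202, the terms are:
  ⌊1202/17^1⌋ = ⌊1202/17⌋ = 70
  ⌊1202/17^2⌋ = ⌊1202/289⌋ = 4
(the next term ⌊1202/17^3⌋ = 0, terminating the sum). Summing: v_17(1202!) = 70 + 4 = 74.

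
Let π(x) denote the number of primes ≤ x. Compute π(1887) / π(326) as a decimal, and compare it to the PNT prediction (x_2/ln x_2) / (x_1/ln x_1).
π(1887)/π(326) = 289/66 ≈ 4.3788;  PNT prediction ≈ 4.4409.

π(326) = 66 and π(1887) = 289, so π(1887)/π(326) ≈ 4.3788. The PNT-predicted ratio is (1887/ln(1887)) / (326/ln(326)) ≈ 4.4409. The two agree to within a few percent, as expected.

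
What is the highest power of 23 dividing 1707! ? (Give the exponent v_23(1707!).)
v_23(1707!) = 77

Legendre's formula: v_p(n!) = Σ_{k ≥ 1} ⌊n / p^k⌋. For p = 23, n = 1707, the terms are:
  ⌊1707/23^1⌋ = ⌊1707/23⌋ = 74
  ⌊1707/23^2⌋ = ⌊1707/529⌋ = 3
(the next term ⌊1707/23^3⌋ = 0, terminating the sum). Summing: v_23(1707!) = 74 + 3 = 77.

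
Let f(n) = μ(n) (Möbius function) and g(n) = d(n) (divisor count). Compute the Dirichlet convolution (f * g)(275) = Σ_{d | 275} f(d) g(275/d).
(μ * d)(275) = 1

Divisors of 275: [1, 5, 11, 25, 55, 275]. For each d | 275:
  d = 1: μ(1) · d(275/1) = 1 · 6 = 6
  d = 5: μ(5) · d(275/5) = -1 · 4 = -4
  d = 11: μ(11) · d(275/11) = -1 · 3 = -3
  d = 25: μ(25) · d(275/25) = 0 · 2 = 0
  d = 55: μ(55) · d(275/55) = 1 · 2 = 2
  d = 275: μ(275) · d(275/275) = 0 · 1 = 0
Summing: (μ * d)(275) = 6 + -4 + -3 + 0 + 2 + 0 = 1.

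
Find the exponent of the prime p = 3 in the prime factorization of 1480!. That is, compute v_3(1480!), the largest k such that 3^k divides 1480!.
v_3(1480!) = 737

Legendre's formula: v_p(n!) = Σ_{k ≥ 1} ⌊n / p^k⌋. For p = 3, n = 1480, the terms are:
  ⌊1480/3^1⌋ = ⌊1480/3⌋ = 493
  ⌊1480/3^2⌋ = ⌊1480/9⌋ = 164
  ⌊1480/3^3⌋ = ⌊1480/27⌋ = 54
  ⌊1480/3^4⌋ = ⌊1480/81⌋ = 18
  ⌊1480/3^5⌋ = ⌊1480/243⌋ = 6
  ⌊1480/3^6⌋ = ⌊1480/729⌋ = 2
(the next term ⌊1480/3^7⌋ = 0, terminating the sum). Summing: v_3(1480!) = 493 + 164 + 54 + 18 + 6 + 2 = 737.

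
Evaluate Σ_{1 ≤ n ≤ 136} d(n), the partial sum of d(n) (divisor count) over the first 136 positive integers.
Σ_{n ≤ 136} d(n) = 695

Compute d(n) for each 1 ≤ n ≤ 136: d(1) = 1, d(2) = 2, d(3) = 2, d(4) = 3, d(5) = 2, d(6) = 4, d(7) = 2, d(8) = 4, d(9) = 3, d(10) = 4, d(11) = 2, d(12) = 6, d(13) = 2, d(14) = 4, d(15) = 4, d(16) = 5, d(17) = 2, d(18) = 6, d(19) = 2, d(20) = 6, d(21) = 4, d(22) = 4, d(23) = 2, d(24) = 8, d(25) = 3, d(26) = 4, d(27) = 4, d(28) = 6, d(29) = 2, d(30) = 8, d(31) = 2, d(32) = 6, d(33) = 4, d(34) = 4, d(35) = 4, d(36) = 9, d(37) = 2, d(38) = 4, d(39) = 4, d(40) = 8, d(41) = 2, d(42) = 8, d(43) = 2, d(44) = 6, d(45) = 6, d(46) = 4, d(47) = 2, d(48) = 10, d(49) = 3, d(50) = 6, d(51) = 4, d(52) = 6, d(53) = 2, d(54) = 8, d(55) = 4, d(56) = 8, d(57) = 4, d(58) = 4, d(59) = 2, d(60) = 12, d(61) = 2, d(62) = 4, d(63) = 6, d(64) = 7, d(65) = 4, d(66) = 8, d(67) = 2, d(68) = 6, d(69) = 4, d(70) = 8, d(71) = 2, d(72) = 12, d(73) = 2, d(74) = 4, d(75) = 6, d(76) = 6, d(77) = 4, d(78) = 8, d(79) = 2, d(80) = 10, d(81) = 5, d(82) = 4, d(83) = 2, d(84) = 12, d(85) = 4, d(86) = 4, d(87) = 4, d(88) = 8, d(89) = 2, d(90) = 12, d(91) = 4, d(92) = 6, d(93) = 4, d(94) = 4, d(95) = 4, d(96) = 12, d(97) = 2, d(98) = 6, d(99) = 6, d(100) = 9, d(101) = 2, d(102) = 8, d(103) = 2, d(104) = 8, d(105) = 8, d(106) = 4, d(107) = 2, d(108) = 12, d(109) = 2, d(110) = 8, d(111) = 4, d(112) = 10, d(113) = 2, d(114) = 8, d(115) = 4, d(116) = 6, d(117) = 6, d(118) = 4, d(119) = 4, d(120) = 16, d(121) = 3, d(122) = 4, d(123) = 4, d(124) = 6, d(125) = 4, d(126) = 12, d(127) = 2, d(128) = 8, d(129) = 4, d(130) = 8, d(131) = 2, d(132) = 12, d(133) = 4, d(134) = 4, d(135) = 8, d(136) = 8. Summing all 136 values: 695. (Dirichlet's divisor formula: Σ_{n ≤ x} d(n) = x ln(x) + (2γ − 1) x + O(√x). For x = 136, the asymptotic estimate is ≈ 689.12.)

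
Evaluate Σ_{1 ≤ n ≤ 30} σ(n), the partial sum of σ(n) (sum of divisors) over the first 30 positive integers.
Σ_{n ≤ 30} σ(n) = 762

Compute σ(n) for each 1 ≤ n ≤ 30: σ(1) = 1, σ(2) = 3, σ(3) = 4, σ(4) = 7, σ(5) = 6, σ(6) = 12, σ(7) = 8, σ(8) = 15, σ(9) = 13, σ(10) = 18, σ(11) = 12, σ(12) = 28, σ(13) = 14, σ(14) = 24, σ(15) = 24, σ(16) = 31, σ(17) = 18, σ(18) = 39, σ(19) = 20, σ(20) = 42, σ(21) = 32, σ(22) = 36, σ(23) = 24, σ(24) = 60, σ(25) = 31, σ(26) = 42, σ(27) = 40, σ(28) = 56, σ(29) = 30, σ(30) = 72. Summing all 30 values: 762. (Average order: Σ_{n ≤ x} σ(n) ~ (π²/12) x². For x = 30, (π²/12)·30² ≈ 740.22.)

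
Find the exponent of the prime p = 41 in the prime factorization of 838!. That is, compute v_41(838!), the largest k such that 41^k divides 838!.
v_41(838!) = 20

Legendre's formula: v_p(n!) = Σ_{k ≥ 1} ⌊n / p^k⌋. For p = 41, n = 838, the terms are:
  ⌊838/41^1⌋ = ⌊838/41⌋ = 20
(the next term ⌊838/41^2⌋ = 0, terminating the sum). Summing: v_41(838!) = 20 = 20.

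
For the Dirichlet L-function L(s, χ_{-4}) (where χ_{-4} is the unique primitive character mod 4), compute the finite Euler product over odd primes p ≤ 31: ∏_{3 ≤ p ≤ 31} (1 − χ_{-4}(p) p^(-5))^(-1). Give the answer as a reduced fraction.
∏ = 52015810615424538455317584769582112629834289625/52216435813704314792391924764477903837266444288

The odd primes p ≤ 31 are [3, 5, 7, 11, 13, 17, 19, 23, 29, 31]. For each, χ(p) = 1 if p ≡ 1 mod 4, χ(p) = −1 if p ≡ 3 mod 4. Taking (1 − χ(p)/p^5)^(-1) = p^5/(p^5 − χ(p)): (1 − (-1)/3^5)^(-1) · (1 − (1)/5^5)^(-1) · (1 − (-1)/7^5)^(-1) · (1 − (-1)/11^5)^(-1) · (1 − (1)/13^5)^(-1) · (1 − (1)/17^5)^(-1) · (1 − (-1)/19^5)^(-1) · (1 − (-1)/23^5)^(-1) · (1 − (1)/29^5)^(-1) · (1 − (-1)/31^5)^(-1) = 52015810615424538455317584769582112629834289625/52216435813704314792391924764477903837266444288.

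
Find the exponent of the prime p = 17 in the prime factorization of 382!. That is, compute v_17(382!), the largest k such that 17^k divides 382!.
v_17(382!) = 23

Legendre's formula: v_p(n!) = Σ_{k ≥ 1} ⌊n / p^k⌋. For p = 17, n = 382, the terms are:
  ⌊382/17^1⌋ = ⌊382/17⌋ = 22
  ⌊382/17^2⌋ = ⌊382/289⌋ = 1
(the next term ⌊382/17^3⌋ = 0, terminating the sum). Summing: v_17(382!) = 22 + 1 = 23.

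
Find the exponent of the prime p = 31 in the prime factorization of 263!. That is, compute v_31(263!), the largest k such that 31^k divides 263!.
v_31(263!) = 8

Legendre's formula: v_p(n!) = Σ_{k ≥ 1} ⌊n / p^k⌋. For p = 31, n = 263, the terms are:
  ⌊263/31^1⌋ = ⌊263/31⌋ = 8
(the next term ⌊263/31^2⌋ = 0, terminating the sum). Summing: v_31(263!) = 8 = 8.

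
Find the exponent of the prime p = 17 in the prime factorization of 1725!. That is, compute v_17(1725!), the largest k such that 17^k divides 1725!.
v_17(1725!) = 106

Legendre's formula: v_p(n!) = Σ_{k ≥ 1} ⌊n / p^k⌋. For p = 17, n = 1725, the terms are:
  ⌊1725/17^1⌋ = ⌊1725/17⌋ = 101
  ⌊1725/17^2⌋ = ⌊1725/289⌋ = 5
(the next term ⌊1725/17^3⌋ = 0, terminating the sum). Summing: v_17(1725!) = 101 + 5 = 106.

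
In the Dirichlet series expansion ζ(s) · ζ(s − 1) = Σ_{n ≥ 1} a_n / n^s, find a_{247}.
σ(247) = 280

In the product (Σ m^0/m^s)(Σ k / k^s) = Σ (Σ_{d | n} d) / n^s, the coefficient of 1/n^s is σ(n) = Σ_{d | n} d. For n = 247, divisors are [1, 13, 19, 247]; summing: σ(247) = 280.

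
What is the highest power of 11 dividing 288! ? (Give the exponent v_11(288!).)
v_11(288!) = 28

Legendre's formula: v_p(n!) = Σ_{k ≥ 1} ⌊n / p^k⌋. For p = 11, n = 288, the terms are:
  ⌊288/11^1⌋ = ⌊288/11⌋ = 26
  ⌊288/11^2⌋ = ⌊288/121⌋ = 2
(the next term ⌊288/11^3⌋ = 0, terminating the sum). Summing: v_11(288!) = 26 + 2 = 28.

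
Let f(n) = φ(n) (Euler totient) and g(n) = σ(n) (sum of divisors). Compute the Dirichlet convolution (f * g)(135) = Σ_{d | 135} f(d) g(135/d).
(φ * σ)(135) = 1080

Divisors of 135: [1, 3, 5, 9, 15, 27, 45, 135]. For each d | 135:
  d = 1: φ(1) · σ(135/1) = 1 · 240 = 240
  d = 3: φ(3) · σ(135/3) = 2 · 78 = 156
  d = 5: φ(5) · σ(135/5) = 4 · 40 = 160
  d = 9: φ(9) · σ(135/9) = 6 · 24 = 144
  d = 15: φ(15) · σ(135/15) = 8 · 13 = 104
  d = 27: φ(27) · σ(135/27) = 18 · 6 = 108
  d = 45: φ(45) · σ(135/45) = 24 · 4 = 96
  d = 135: φ(135) · σ(135/135) = 72 · 1 = 72
Summing: (φ * σ)(135) = 240 + 156 + 160 + 144 + 104 + 108 + 96 + 72 = 1080.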